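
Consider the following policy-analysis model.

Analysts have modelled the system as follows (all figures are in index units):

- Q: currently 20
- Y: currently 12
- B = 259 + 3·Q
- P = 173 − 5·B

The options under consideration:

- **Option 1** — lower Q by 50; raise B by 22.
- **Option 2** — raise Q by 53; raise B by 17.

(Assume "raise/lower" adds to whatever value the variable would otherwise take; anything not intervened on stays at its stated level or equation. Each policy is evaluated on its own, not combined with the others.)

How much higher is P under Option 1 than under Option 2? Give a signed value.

1520

Option 1 (Q − 50, B + 22):
  Q = 20 − 50 = -30
  B = 259 + 3·(-30) (+22 from intervention) = 191
  P = 173 − 5·191 = -782
Option 2 (Q + 53, B + 17):
  Q = 20 + 53 = 73
  B = 259 + 3·73 (+17 from intervention) = 495
  P = 173 − 5·495 = -2302
P: -782 − (-2302) = 1520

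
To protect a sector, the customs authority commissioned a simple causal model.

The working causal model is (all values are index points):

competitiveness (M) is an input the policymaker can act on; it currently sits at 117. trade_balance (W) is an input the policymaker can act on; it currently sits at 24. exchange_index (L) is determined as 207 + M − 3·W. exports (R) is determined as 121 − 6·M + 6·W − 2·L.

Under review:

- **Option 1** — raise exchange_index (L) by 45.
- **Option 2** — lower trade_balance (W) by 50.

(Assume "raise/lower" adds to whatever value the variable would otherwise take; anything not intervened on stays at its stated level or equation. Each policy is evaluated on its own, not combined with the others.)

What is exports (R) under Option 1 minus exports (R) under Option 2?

510

Option 1 (L + 45):
  M = 117
  W = 24
  L = 207 + 117 − 3·24 (+45 from intervention) = 297
  R = 121 − 6·117 + 6·24 − 2·297 = -1031
Option 2 (W − 50):
  M = 117
  W = 24 − 50 = -26
  L = 207 + 117 − 3·(-26) = 402
  R = 121 − 6·117 + 6·(-26) − 2·402 = -1541
R: -1031 − (-1541) = 510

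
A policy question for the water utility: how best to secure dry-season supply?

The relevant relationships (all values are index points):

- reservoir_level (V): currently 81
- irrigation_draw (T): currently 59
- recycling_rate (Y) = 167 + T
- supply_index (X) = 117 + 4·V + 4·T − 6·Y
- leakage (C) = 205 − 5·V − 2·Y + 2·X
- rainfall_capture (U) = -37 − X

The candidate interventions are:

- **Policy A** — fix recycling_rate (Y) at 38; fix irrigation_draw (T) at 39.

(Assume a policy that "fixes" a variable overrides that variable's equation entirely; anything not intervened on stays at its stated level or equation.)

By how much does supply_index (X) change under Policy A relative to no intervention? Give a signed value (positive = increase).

Baseline:
  V = 81
  T = 59
  Y = 167 + 59 = 226
  X = 117 + 4·81 + 4·59 − 6·226 = -679
Policy A (Y := 38, T := 39):
  V = 81
  T = 39
  Y = 38
  X = 117 + 4·81 + 4·39 − 6·38 = 369
Change in X: 369 − (-679) = 1048

1048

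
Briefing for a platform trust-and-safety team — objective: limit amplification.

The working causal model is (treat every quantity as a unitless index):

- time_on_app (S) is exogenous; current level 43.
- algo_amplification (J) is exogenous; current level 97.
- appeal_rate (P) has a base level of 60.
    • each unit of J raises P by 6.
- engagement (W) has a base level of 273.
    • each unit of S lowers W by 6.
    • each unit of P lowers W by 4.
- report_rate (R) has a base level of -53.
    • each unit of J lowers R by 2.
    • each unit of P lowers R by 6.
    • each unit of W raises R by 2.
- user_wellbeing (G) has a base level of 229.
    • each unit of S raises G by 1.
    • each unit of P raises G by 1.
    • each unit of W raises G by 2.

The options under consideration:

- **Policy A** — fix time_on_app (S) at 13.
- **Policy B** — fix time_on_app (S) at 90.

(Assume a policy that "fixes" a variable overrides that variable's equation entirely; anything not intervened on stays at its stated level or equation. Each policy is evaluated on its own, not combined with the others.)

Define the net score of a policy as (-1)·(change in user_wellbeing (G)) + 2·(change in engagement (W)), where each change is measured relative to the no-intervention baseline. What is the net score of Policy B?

Baseline:
  S = 43
  J = 97
  P = 60 + 6·97 = 642
  W = 273 − 6·43 − 4·642 = -2553
  G = 229 + 43 + 642 + 2·(-2553) = -4192
Policy B (S := 90):
  S = 90
  J = 97
  P = 60 + 6·97 = 642
  W = 273 − 6·90 − 4·642 = -2835
  G = 229 + 90 + 642 + 2·(-2835) = -4709
ΔG = -4709 − (-4192) = -517; ΔW = -2835 − (-2553) = -282
Score = (-1)·(-517) + 2·(-282) = -47

-47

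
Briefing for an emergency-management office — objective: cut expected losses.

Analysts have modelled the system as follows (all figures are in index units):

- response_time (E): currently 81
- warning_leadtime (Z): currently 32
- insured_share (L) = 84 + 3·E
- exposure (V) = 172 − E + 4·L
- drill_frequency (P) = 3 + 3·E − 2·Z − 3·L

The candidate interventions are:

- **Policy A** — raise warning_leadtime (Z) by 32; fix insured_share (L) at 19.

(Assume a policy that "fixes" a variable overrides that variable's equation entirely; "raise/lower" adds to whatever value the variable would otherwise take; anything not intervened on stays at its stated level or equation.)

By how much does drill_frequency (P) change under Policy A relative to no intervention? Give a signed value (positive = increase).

Baseline:
  E = 81
  Z = 32
  L = 84 + 3·81 = 327
  P = 3 + 3·81 − 2·32 − 3·327 = -799
Policy A (Z + 32, L := 19):
  E = 81
  Z = 32 + 32 = 64
  L = 19
  P = 3 + 3·81 − 2·64 − 3·19 = 61
Change in P: 61 − (-799) = 860

860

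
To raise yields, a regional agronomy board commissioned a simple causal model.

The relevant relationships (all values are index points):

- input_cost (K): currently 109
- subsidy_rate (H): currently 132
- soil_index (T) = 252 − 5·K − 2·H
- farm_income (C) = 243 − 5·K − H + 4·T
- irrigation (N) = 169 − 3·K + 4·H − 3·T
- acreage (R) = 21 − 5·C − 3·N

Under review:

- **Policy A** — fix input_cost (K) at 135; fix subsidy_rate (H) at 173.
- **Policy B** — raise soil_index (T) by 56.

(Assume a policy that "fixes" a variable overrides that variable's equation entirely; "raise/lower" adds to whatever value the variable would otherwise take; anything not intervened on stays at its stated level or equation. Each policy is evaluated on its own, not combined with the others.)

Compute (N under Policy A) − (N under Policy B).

890

Policy A (K := 135, H := 173):
  K = 135
  H = 173
  T = 252 − 5·135 − 2·173 = -769
  N = 169 − 3·135 + 4·173 − 3·(-769) = 2763
Policy B (T + 56):
  K = 109
  H = 132
  T = 252 − 5·109 − 2·132 (+56 from intervention) = -501
  N = 169 − 3·109 + 4·132 − 3·(-501) = 1873
N: 2763 − 1873 = 890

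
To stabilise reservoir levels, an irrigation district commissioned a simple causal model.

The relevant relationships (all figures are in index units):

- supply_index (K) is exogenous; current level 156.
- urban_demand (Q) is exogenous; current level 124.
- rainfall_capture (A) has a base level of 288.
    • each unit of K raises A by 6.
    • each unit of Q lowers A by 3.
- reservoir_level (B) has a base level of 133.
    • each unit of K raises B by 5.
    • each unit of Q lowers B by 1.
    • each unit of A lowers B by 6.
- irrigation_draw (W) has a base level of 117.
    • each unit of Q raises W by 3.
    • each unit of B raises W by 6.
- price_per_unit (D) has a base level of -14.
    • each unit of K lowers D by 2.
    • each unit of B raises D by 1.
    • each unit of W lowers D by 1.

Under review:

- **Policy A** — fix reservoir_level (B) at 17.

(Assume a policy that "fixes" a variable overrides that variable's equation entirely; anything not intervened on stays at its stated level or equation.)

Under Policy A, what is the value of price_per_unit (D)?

-900

Policy A (B := 17):
  K = 156
  Q = 124
  A = 288 + 6·156 − 3·124 = 852
  B = 17
  W = 117 + 3·124 + 6·17 = 591
  D = -14 − 2·156 + 17 − 591 = -900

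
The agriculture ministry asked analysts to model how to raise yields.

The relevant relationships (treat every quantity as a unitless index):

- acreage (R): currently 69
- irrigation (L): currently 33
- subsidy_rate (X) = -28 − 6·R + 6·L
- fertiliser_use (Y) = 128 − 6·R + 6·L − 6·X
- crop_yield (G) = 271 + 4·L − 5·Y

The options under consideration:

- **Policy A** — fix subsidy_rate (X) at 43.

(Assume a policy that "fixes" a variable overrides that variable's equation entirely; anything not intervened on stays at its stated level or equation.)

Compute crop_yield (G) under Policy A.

Policy A (X := 43):
  R = 69
  L = 33
  X = 43
  Y = 128 − 6·69 + 6·33 − 6·43 = -346
  G = 271 + 4·33 − 5·(-346) = 2133

2133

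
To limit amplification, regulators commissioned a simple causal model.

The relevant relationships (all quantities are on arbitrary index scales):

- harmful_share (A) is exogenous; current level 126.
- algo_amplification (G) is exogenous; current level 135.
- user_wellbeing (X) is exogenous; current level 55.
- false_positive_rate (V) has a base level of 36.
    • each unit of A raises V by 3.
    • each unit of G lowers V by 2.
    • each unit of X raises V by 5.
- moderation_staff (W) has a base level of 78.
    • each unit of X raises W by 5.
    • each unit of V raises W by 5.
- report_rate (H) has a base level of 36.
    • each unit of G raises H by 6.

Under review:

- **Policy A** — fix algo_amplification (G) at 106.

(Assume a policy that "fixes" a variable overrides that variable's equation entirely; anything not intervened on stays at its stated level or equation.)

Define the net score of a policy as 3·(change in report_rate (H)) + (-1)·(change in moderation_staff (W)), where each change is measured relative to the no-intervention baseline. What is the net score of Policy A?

Baseline:
  A = 126
  G = 135
  X = 55
  V = 36 + 3·126 − 2·135 + 5·55 = 419
  W = 78 + 5·55 + 5·419 = 2448
  H = 36 + 6·135 = 846
Policy A (G := 106):
  A = 126
  G = 106
  X = 55
  V = 36 + 3·126 − 2·106 + 5·55 = 477
  W = 78 + 5·55 + 5·477 = 2738
  H = 36 + 6·106 = 672
ΔH = 672 − 846 = -174; ΔW = 2738 − 2448 = 290
Score = 3·(-174) + (-1)·290 = -812

-812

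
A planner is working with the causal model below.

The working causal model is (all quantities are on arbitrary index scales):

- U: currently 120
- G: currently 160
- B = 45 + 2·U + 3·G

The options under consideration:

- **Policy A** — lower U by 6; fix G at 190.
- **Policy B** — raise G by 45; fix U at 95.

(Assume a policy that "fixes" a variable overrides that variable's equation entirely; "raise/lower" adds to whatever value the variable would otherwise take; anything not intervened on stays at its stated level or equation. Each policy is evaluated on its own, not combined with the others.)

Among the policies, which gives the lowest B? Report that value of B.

Policy A (U − 6, G := 190):
  U = 120 − 6 = 114
  G = 190
  B = 45 + 2·114 + 3·190 = 843
Policy B (G + 45, U := 95):
  U = 95
  G = 160 + 45 = 205
  B = 45 + 2·95 + 3·205 = 850
Comparing — Policy A: B=843, Policy B: B=850. Lowest is 843 (Policy A).

843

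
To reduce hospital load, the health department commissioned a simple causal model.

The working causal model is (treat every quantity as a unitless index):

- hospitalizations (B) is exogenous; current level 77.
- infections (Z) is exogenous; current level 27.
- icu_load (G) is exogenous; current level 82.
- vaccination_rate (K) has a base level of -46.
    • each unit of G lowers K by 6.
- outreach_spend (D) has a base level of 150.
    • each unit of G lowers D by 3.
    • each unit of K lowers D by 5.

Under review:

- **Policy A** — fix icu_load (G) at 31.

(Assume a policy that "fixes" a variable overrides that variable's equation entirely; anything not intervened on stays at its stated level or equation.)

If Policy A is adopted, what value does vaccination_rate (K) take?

-232

Policy A (G := 31):
  G = 31
  K = -46 − 6·31 = -232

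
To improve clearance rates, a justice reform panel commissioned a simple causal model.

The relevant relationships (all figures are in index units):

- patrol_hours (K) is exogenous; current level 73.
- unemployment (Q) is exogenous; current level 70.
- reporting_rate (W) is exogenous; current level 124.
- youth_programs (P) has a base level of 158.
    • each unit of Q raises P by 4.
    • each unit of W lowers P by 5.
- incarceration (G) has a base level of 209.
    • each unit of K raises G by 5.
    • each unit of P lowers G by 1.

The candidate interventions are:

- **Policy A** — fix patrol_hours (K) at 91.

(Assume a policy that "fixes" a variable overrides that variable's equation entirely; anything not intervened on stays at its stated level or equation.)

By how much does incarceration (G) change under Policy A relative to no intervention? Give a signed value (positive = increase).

90

Baseline:
  K = 73
  Q = 70
  W = 124
  P = 158 + 4·70 − 5·124 = -182
  G = 209 + 5·73 − (-182) = 756
Policy A (K := 91):
  K = 91
  Q = 70
  W = 124
  P = 158 + 4·70 − 5·124 = -182
  G = 209 + 5·91 − (-182) = 846
Change in G: 846 − 756 = 90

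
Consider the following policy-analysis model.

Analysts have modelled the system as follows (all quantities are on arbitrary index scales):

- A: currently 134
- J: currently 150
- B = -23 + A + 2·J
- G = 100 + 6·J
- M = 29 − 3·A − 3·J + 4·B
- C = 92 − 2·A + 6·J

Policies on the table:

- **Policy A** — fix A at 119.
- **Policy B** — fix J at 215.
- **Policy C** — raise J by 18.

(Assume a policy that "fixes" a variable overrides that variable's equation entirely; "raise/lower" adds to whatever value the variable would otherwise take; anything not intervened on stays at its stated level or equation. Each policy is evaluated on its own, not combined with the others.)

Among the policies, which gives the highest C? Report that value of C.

1114

Policy A (A := 119):
  A = 119
  J = 150
  C = 92 − 2·119 + 6·150 = 754
Policy B (J := 215):
  A = 134
  J = 215
  C = 92 − 2·134 + 6·215 = 1114
Policy C (J + 18):
  A = 134
  J = 150 + 18 = 168
  C = 92 − 2·134 + 6·168 = 832
Comparing — Policy A: C=754, Policy B: C=1114, Policy C: C=832. Highest is 1114 (Policy B).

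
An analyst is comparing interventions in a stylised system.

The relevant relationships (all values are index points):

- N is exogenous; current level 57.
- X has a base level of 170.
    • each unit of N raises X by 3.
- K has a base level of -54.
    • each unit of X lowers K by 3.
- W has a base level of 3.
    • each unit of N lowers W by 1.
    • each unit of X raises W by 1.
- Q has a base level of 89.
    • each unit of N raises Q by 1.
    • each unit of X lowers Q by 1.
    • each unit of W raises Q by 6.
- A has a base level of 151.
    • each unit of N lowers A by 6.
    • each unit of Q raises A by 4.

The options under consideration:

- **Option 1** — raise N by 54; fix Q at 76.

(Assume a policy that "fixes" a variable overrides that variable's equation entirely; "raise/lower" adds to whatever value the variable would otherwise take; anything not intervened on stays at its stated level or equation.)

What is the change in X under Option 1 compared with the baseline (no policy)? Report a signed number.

Baseline:
  N = 57
  X = 170 + 3·57 = 341
Option 1 (N + 54, Q := 76):
  N = 57 + 54 = 111
  X = 170 + 3·111 = 503
Change in X: 503 − 341 = 162

162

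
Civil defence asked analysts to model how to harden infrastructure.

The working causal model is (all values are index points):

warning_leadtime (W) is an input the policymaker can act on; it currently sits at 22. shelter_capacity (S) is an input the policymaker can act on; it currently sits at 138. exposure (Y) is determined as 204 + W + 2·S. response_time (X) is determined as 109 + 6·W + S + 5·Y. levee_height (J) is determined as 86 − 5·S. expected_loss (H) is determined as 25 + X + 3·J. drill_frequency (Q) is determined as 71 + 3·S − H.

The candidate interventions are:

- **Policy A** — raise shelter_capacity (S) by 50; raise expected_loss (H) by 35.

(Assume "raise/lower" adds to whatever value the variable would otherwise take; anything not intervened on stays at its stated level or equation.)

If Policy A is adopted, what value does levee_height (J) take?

-854

Policy A (S + 50, H + 35):
  S = 138 + 50 = 188
  J = 86 − 5·188 = -854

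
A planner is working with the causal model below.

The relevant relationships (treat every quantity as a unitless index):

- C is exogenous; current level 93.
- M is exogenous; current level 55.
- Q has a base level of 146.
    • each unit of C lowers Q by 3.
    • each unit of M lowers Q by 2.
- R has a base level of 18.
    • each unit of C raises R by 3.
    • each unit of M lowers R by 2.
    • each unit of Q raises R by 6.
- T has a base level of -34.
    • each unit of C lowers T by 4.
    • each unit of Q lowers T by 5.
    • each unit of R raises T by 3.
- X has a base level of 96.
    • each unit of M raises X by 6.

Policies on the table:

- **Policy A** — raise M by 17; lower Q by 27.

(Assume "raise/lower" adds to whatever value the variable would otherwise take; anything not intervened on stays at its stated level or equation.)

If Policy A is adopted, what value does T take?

-3899

Policy A (M + 17, Q − 27):
  C = 93
  M = 55 + 17 = 72
  Q = 146 − 3·93 − 2·72 (−27 from intervention) = -304
  R = 18 + 3·93 − 2·72 + 6·(-304) = -1671
  T = -34 − 4·93 − 5·(-304) + 3·(-1671) = -3899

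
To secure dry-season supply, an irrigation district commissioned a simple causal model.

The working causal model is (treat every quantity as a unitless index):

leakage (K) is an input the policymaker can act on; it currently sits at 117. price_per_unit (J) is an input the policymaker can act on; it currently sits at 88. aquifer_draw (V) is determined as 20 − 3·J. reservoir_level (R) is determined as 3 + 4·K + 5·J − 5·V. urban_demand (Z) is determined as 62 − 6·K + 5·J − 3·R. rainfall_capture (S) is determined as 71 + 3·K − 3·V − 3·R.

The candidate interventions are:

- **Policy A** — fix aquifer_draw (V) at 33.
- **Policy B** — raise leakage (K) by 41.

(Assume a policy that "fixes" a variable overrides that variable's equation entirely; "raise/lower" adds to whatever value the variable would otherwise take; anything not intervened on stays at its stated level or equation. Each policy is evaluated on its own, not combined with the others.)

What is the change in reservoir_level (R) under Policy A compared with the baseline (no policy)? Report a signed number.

-1385

Baseline:
  K = 117
  J = 88
  V = 20 − 3·88 = -244
  R = 3 + 4·117 + 5·88 − 5·(-244) = 2131
Policy A (V := 33):
  K = 117
  J = 88
  V = 33
  R = 3 + 4·117 + 5·88 − 5·33 = 746
Change in R: 746 − 2131 = -1385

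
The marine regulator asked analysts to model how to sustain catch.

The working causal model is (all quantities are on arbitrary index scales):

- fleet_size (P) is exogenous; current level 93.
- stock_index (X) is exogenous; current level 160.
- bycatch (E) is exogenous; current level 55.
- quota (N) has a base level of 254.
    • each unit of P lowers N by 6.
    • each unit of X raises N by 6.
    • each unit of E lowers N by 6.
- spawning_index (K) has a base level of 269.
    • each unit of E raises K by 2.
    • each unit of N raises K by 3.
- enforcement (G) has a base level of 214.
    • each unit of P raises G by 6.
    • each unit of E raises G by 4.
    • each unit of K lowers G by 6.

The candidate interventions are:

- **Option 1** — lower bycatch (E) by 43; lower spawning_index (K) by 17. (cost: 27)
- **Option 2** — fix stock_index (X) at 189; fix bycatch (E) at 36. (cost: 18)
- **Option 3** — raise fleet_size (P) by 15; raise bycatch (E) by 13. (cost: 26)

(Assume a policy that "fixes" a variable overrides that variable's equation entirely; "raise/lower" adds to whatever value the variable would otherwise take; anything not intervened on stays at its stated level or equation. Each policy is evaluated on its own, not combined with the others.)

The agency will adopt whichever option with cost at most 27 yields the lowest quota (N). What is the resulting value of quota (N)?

Option 1 (E − 43, K − 17):
  P = 93
  X = 160
  E = 55 − 43 = 12
  N = 254 − 6·93 + 6·160 − 6·12 = 584
Option 2 (X := 189, E := 36):
  P = 93
  X = 189
  E = 36
  N = 254 − 6·93 + 6·189 − 6·36 = 614
Option 3 (P + 15, E + 13):
  P = 93 + 15 = 108
  X = 160
  E = 55 + 13 = 68
  N = 254 − 6·108 + 6·160 − 6·68 = 158
Comparing — Option 1: N=584, Option 2: N=614, Option 3: N=158. Lowest is 158 (Option 3).

158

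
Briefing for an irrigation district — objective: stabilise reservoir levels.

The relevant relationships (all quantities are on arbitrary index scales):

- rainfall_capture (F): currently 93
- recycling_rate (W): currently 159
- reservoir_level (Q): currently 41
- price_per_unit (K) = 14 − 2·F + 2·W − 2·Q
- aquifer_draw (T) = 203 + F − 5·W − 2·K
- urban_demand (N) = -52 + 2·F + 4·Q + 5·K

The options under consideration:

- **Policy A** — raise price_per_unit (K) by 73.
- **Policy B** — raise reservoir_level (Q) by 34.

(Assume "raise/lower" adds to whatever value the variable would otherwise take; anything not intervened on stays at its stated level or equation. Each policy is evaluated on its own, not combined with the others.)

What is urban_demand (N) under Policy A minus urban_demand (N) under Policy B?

Policy A (K + 73):
  F = 93
  W = 159
  Q = 41
  K = 14 − 2·93 + 2·159 − 2·41 (+73 from intervention) = 137
  N = -52 + 2·93 + 4·41 + 5·137 = 983
Policy B (Q + 34):
  F = 93
  W = 159
  Q = 41 + 34 = 75
  K = 14 − 2·93 + 2·159 − 2·75 = -4
  N = -52 + 2·93 + 4·75 + 5·(-4) = 414
N: 983 − 414 = 569

569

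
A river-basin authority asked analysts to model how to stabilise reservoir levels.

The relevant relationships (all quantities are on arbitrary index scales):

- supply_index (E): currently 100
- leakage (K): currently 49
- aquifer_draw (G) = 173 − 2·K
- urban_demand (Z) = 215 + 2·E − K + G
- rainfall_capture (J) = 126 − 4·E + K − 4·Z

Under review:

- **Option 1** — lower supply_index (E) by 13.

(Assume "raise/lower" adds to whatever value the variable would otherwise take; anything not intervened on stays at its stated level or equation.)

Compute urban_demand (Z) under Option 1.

Option 1 (E − 13):
  E = 100 − 13 = 87
  K = 49
  G = 173 − 2·49 = 75
  Z = 215 + 2·87 − 49 + 75 = 415

415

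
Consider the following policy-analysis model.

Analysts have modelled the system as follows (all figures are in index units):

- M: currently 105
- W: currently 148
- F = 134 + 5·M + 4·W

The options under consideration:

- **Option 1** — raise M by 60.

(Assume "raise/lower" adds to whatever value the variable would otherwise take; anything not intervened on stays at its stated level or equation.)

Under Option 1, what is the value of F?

1551

Option 1 (M + 60):
  M = 105 + 60 = 165
  W = 148
  F = 134 + 5·165 + 4·148 = 1551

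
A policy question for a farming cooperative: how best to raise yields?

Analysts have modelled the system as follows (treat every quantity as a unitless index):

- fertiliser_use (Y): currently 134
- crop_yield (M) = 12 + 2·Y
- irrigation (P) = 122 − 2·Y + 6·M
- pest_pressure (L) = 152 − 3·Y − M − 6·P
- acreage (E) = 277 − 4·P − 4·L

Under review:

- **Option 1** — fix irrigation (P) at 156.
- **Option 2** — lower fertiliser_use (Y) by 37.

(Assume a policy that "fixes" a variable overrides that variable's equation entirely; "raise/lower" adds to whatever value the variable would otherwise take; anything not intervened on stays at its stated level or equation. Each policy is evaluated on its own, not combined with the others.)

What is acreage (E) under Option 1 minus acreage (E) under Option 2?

Option 1 (P := 156):
  Y = 134
  M = 12 + 2·134 = 280
  P = 156
  L = 152 − 3·134 − 280 − 6·156 = -1466
  E = 277 − 4·156 − 4·(-1466) = 5517
Option 2 (Y − 37):
  Y = 134 − 37 = 97
  M = 12 + 2·97 = 206
  P = 122 − 2·97 + 6·206 = 1164
  L = 152 − 3·97 − 206 − 6·1164 = -7329
  E = 277 − 4·1164 − 4·(-7329) = 24937
E: 5517 − 24937 = -19420

-19420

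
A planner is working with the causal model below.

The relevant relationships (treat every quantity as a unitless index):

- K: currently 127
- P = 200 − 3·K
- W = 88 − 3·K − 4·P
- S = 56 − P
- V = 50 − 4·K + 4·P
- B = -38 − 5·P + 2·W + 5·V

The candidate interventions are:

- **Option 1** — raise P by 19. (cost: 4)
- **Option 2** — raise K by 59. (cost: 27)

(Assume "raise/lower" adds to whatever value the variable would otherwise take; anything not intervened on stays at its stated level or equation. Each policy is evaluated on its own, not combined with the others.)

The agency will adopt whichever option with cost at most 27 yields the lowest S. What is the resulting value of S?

Option 1 (P + 19):
  K = 127
  P = 200 − 3·127 (+19 from intervention) = -162
  S = 56 − (-162) = 218
Option 2 (K + 59):
  K = 127 + 59 = 186
  P = 200 − 3·186 = -358
  S = 56 − (-358) = 414
Comparing — Option 1: S=218, Option 2: S=414. Lowest is 218 (Option 1).

218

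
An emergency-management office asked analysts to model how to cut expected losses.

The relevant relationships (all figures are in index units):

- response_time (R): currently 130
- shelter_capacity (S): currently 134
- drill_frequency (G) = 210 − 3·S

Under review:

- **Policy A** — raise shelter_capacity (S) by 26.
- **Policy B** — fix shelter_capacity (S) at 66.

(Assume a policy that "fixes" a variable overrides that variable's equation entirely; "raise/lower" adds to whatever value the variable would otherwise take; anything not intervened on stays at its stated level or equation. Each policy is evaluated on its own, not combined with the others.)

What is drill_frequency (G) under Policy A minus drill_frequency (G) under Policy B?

-282

Policy A (S + 26):
  S = 134 + 26 = 160
  G = 210 − 3·160 = -270
Policy B (S := 66):
  S = 66
  G = 210 − 3·66 = 12
G: -270 − 12 = -282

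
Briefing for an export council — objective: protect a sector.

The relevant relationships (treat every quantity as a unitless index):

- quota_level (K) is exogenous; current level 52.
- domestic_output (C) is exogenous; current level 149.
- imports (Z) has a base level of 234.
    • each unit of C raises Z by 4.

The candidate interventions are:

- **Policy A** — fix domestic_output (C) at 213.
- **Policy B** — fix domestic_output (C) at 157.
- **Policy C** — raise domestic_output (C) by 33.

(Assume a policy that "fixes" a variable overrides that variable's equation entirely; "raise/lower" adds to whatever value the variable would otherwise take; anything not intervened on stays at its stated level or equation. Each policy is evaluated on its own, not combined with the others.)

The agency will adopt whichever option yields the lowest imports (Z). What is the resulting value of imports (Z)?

862

Policy A (C := 213):
  C = 213
  Z = 234 + 4·213 = 1086
Policy B (C := 157):
  C = 157
  Z = 234 + 4·157 = 862
Policy C (C + 33):
  C = 149 + 33 = 182
  Z = 234 + 4·182 = 962
Comparing — Policy A: Z=1086, Policy B: Z=862, Policy C: Z=962. Lowest is 862 (Policy B).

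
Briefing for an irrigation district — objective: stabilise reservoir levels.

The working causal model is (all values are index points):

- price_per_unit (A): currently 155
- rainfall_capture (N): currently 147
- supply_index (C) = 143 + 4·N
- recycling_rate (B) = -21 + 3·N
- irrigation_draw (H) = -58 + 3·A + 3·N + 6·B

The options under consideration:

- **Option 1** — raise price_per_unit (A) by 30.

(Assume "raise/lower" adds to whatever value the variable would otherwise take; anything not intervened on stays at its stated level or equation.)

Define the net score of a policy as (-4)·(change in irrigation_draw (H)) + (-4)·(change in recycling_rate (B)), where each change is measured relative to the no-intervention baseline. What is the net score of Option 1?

-360

Baseline:
  A = 155
  N = 147
  B = -21 + 3·147 = 420
  H = -58 + 3·155 + 3·147 + 6·420 = 3368
Option 1 (A + 30):
  A = 155 + 30 = 185
  N = 147
  B = -21 + 3·147 = 420
  H = -58 + 3·185 + 3·147 + 6·420 = 3458
ΔH = 3458 − 3368 = 90; ΔB = 420 − 420 = 0
Score = (-4)·90 + (-4)·0 = -360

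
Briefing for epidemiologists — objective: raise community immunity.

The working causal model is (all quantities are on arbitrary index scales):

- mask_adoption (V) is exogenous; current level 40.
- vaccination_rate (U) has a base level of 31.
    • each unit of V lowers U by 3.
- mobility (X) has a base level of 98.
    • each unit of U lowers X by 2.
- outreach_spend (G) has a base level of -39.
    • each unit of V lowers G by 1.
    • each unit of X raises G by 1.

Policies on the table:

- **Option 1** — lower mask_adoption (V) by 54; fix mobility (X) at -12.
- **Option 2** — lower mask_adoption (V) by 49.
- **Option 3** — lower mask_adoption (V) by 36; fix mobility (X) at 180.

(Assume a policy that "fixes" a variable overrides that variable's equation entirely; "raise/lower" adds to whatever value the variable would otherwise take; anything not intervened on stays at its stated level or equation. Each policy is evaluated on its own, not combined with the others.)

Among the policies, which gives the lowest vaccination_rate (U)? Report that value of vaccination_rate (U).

Option 1 (V − 54, X := -12):
  V = 40 − 54 = -14
  U = 31 − 3·(-14) = 73
Option 2 (V − 49):
  V = 40 − 49 = -9
  U = 31 − 3·(-9) = 58
Option 3 (V − 36, X := 180):
  V = 40 − 36 = 4
  U = 31 − 3·4 = 19
Comparing — Option 1: U=73, Option 2: U=58, Option 3: U=19. Lowest is 19 (Option 3).

19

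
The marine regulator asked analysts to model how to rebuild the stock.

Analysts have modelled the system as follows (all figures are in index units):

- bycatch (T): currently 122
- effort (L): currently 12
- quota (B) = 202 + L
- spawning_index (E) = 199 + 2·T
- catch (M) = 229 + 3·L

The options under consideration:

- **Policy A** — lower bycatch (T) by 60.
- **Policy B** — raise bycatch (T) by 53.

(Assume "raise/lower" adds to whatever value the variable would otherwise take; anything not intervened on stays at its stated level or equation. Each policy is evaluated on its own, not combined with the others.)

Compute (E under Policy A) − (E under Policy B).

-226

Policy A (T − 60):
  T = 122 − 60 = 62
  E = 199 + 2·62 = 323
Policy B (T + 53):
  T = 122 + 53 = 175
  E = 199 + 2·175 = 549
E: 323 − 549 = -226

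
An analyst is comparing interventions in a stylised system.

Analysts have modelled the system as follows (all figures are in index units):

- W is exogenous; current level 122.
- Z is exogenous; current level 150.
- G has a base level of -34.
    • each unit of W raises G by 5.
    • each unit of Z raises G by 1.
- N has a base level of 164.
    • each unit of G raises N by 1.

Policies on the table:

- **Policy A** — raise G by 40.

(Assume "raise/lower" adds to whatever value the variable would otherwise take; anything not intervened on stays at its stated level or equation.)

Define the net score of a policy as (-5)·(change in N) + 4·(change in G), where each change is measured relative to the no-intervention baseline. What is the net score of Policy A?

-40

Baseline:
  W = 122
  Z = 150
  G = -34 + 5·122 + 150 = 726
  N = 164 + 726 = 890
Policy A (G + 40):
  W = 122
  Z = 150
  G = -34 + 5·122 + 150 (+40 from intervention) = 766
  N = 164 + 766 = 930
ΔN = 930 − 890 = 40; ΔG = 766 − 726 = 40
Score = (-5)·40 + 4·40 = -40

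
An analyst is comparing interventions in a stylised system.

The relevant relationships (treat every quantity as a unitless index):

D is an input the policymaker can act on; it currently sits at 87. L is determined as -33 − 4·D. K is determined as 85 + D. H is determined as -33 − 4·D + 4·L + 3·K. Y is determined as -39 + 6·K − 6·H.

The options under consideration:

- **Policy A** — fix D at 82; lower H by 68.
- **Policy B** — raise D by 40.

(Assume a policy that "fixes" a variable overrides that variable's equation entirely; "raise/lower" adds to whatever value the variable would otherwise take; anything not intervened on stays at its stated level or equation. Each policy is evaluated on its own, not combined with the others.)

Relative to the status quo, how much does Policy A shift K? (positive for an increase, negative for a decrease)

Baseline:
  D = 87
  K = 85 + 87 = 172
Policy A (D := 82, H − 68):
  D = 82
  K = 85 + 82 = 167
Change in K: 167 − 172 = -5

-5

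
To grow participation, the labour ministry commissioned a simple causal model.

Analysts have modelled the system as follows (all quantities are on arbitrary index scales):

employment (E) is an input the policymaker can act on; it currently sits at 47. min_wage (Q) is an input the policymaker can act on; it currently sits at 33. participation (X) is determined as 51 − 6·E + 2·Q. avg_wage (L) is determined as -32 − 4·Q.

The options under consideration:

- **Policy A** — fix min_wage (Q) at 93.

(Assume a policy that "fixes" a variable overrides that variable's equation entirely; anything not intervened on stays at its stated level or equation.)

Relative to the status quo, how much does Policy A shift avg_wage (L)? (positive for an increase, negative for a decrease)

Baseline:
  Q = 33
  L = -32 − 4·33 = -164
Policy A (Q := 93):
  Q = 93
  L = -32 − 4·93 = -404
Change in L: -404 − (-164) = -240

-240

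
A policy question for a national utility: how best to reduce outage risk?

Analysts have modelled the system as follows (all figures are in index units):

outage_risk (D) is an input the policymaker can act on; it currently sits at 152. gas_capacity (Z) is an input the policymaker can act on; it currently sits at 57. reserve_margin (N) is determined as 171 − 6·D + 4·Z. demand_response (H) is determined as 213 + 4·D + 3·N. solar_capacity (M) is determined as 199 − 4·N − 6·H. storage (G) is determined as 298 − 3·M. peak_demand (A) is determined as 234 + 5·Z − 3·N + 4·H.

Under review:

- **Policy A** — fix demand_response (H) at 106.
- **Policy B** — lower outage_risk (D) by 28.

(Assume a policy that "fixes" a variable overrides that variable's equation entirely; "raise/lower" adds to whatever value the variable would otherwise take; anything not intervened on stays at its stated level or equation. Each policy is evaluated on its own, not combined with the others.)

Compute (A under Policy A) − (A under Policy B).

2232

Policy A (H := 106):
  D = 152
  Z = 57
  N = 171 − 6·152 + 4·57 = -513
  H = 106
  A = 234 + 5·57 − 3·(-513) + 4·106 = 2482
Policy B (D − 28):
  D = 152 − 28 = 124
  Z = 57
  N = 171 − 6·124 + 4·57 = -345
  H = 213 + 4·124 + 3·(-345) = -326
  A = 234 + 5·57 − 3·(-345) + 4·(-326) = 250
A: 2482 − 250 = 2232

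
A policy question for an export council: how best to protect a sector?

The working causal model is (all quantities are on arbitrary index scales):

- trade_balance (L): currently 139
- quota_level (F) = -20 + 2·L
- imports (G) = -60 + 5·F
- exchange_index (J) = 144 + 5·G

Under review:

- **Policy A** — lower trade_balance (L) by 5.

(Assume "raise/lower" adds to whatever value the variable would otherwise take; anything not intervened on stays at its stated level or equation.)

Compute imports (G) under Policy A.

Policy A (L − 5):
  L = 139 − 5 = 134
  F = -20 + 2·134 = 248
  G = -60 + 5·248 = 1180

1180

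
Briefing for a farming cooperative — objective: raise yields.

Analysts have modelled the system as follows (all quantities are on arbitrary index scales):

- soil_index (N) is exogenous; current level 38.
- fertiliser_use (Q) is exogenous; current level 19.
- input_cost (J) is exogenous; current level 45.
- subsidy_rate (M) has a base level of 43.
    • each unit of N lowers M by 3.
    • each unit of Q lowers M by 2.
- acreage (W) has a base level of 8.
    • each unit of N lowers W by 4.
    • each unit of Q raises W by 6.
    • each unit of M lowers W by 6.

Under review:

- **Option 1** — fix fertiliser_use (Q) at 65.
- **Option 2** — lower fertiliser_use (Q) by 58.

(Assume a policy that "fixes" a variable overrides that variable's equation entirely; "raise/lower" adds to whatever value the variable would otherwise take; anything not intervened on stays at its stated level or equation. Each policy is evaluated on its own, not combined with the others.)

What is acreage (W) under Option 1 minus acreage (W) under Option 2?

1872

Option 1 (Q := 65):
  N = 38
  Q = 65
  M = 43 − 3·38 − 2·65 = -201
  W = 8 − 4·38 + 6·65 − 6·(-201) = 1452
Option 2 (Q − 58):
  N = 38
  Q = 19 − 58 = -39
  M = 43 − 3·38 − 2·(-39) = 7
  W = 8 − 4·38 + 6·(-39) − 6·7 = -420
W: 1452 − (-420) = 1872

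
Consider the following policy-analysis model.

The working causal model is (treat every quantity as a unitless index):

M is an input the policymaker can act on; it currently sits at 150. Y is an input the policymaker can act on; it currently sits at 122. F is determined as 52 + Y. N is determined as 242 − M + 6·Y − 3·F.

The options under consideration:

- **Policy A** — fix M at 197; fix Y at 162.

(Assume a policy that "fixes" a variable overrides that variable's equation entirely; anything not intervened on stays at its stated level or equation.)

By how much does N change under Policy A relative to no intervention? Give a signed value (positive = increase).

73

Baseline:
  M = 150
  Y = 122
  F = 52 + 122 = 174
  N = 242 − 150 + 6·122 − 3·174 = 302
Policy A (M := 197, Y := 162):
  M = 197
  Y = 162
  F = 52 + 162 = 214
  N = 242 − 197 + 6·162 − 3·214 = 375
Change in N: 375 − 302 = 73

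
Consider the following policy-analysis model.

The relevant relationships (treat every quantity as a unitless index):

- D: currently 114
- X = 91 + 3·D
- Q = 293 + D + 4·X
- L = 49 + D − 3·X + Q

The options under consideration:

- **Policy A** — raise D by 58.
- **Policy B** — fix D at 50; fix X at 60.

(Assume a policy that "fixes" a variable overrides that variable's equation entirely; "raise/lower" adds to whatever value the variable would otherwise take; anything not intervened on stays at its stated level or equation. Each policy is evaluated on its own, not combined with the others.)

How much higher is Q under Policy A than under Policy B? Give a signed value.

2310

Policy A (D + 58):
  D = 114 + 58 = 172
  X = 91 + 3·172 = 607
  Q = 293 + 172 + 4·607 = 2893
Policy B (D := 50, X := 60):
  D = 50
  X = 60
  Q = 293 + 50 + 4·60 = 583
Q: 2893 − 583 = 2310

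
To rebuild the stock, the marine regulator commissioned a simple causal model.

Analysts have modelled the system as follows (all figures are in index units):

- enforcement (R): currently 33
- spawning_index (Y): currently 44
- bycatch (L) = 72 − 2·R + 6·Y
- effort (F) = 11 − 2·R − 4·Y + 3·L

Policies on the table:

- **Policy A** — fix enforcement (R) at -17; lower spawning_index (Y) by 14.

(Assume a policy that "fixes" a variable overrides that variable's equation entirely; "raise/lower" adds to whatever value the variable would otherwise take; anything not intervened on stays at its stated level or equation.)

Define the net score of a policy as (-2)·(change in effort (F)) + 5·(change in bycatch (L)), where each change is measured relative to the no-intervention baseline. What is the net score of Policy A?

Baseline:
  R = 33
  Y = 44
  L = 72 − 2·33 + 6·44 = 270
  F = 11 − 2·33 − 4·44 + 3·270 = 579
Policy A (R := -17, Y − 14):
  R = -17
  Y = 44 − 14 = 30
  L = 72 − 2·(-17) + 6·30 = 286
  F = 11 − 2·(-17) − 4·30 + 3·286 = 783
ΔF = 783 − 579 = 204; ΔL = 286 − 270 = 16
Score = (-2)·204 + 5·16 = -328

-328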